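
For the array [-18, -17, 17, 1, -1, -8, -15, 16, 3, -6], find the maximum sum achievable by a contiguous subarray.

Using Kadane's algorithm on [-18, -17, 17, 1, -1, -8, -15, 16, 3, -6]:

Scanning through the array:
Position 1 (value -17): max_ending_here = -17, max_so_far = -17
Position 2 (value 17): max_ending_here = 17, max_so_far = 17
Position 3 (value 1): max_ending_here = 18, max_so_far = 18
Position 4 (value -1): max_ending_here = 17, max_so_far = 18
Position 5 (value -8): max_ending_here = 9, max_so_far = 18
Position 6 (value -15): max_ending_here = -6, max_so_far = 18
Position 7 (value 16): max_ending_here = 16, max_so_far = 18
Position 8 (value 3): max_ending_here = 19, max_so_far = 19
Position 9 (value -6): max_ending_here = 13, max_so_far = 19

Maximum subarray: [16, 3]
Maximum sum: 19

The maximum subarray is [16, 3] with sum 19. This subarray runs from index 7 to index 8.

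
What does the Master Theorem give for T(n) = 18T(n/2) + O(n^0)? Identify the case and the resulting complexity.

Master Theorem for T(n) = 18T(n/2) + O(n^0):

a = 18, b = 2, c = 0
log_b(a) = log_2(18) = 4.1699

Case 1: c = 0 < log_2(18) = 4.1699
T(n) = O(n^(log_2 18))

For T(n) = 18T(n/2) + O(n^0): log_2(18) = 4.1699. This is Case 1 of the Master Theorem (c < log_b(a), work dominated by leaves), giving O(n^(log_2 18)).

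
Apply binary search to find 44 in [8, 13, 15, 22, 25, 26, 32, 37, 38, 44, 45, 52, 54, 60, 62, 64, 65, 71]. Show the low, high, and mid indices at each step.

Binary search for 44 in [8, 13, 15, 22, 25, 26, 32, 37, 38, 44, 45, 52, 54, 60, 62, 64, 65, 71]:

lo=0, hi=17, mid=8, arr[mid]=38 -> 38 < 44, search right half
lo=9, hi=17, mid=13, arr[mid]=60 -> 60 > 44, search left half
lo=9, hi=12, mid=10, arr[mid]=45 -> 45 > 44, search left half
lo=9, hi=9, mid=9, arr[mid]=44 -> Found target at index 9!

Binary search finds 44 at index 9 after 4 comparisons. The search repeatedly halves the search space by comparing with the middle element.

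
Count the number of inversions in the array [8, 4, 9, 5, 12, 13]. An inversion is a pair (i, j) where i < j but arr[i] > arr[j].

Finding inversions in [8, 4, 9, 5, 12, 13]:

(0, 1): arr[0]=8 > arr[1]=4
(0, 3): arr[0]=8 > arr[3]=5
(2, 3): arr[2]=9 > arr[3]=5

Total inversions: 3

The array has 3 inversion(s): (0,1), (0,3), (2,3). Each pair (i,j) satisfies i < j and arr[i] > arr[j].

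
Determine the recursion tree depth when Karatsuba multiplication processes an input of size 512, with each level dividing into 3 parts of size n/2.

For divide and conquer with division factor 2:

Problem sizes at each level:
Level 0: 512
Level 1: 256
Level 2: 128
Level 3: 64
Level 4: 32
Level 5: 16
Level 6: 8
Level 7: 4
Level 8: 2
Level 9: 1

The root is level 0 and the size-1 base case is level 9 (the tree spans levels 0 through 9, i.e. 10 levels counting the root), so the depth is the number of divisions: log_2(512) = 9

The recursion tree depth is log_2(512) = 9. At each level, the problem size is divided by 2, so it takes 9 divisions to reduce to a base case of size 1. The algorithm makes 3 recursive calls at each level.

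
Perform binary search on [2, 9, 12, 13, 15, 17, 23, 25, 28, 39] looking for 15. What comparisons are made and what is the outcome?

Binary search for 15 in [2, 9, 12, 13, 15, 17, 23, 25, 28, 39]:

lo=0, hi=9, mid=4, arr[mid]=15 -> Found target at index 4!

Binary search finds 15 at index 4 after 1 comparisons. The search repeatedly halves the search space by comparing with the middle element.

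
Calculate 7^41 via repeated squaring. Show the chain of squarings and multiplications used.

Computing 7^41 by squaring (build up from 7^1; each line after the first costs one multiplication):

7^1 = 7
7^2 = (7^1)^2 = 7^2 = 49
7^4 = (7^2)^2 = 49^2 = 2401
7^5 = 7 * 7^4 = 7 * 2401 = 16807
7^10 = (7^5)^2 = 16807^2 = 282475249
7^20 = (7^10)^2 = 282475249^2 = 79792266297612001
7^40 = (7^20)^2 = 79792266297612001^2 = 6366805760909027985741435139224001
7^41 = 7 * 7^40 = 7 * 6366805760909027985741435139224001 = 44567640326363195900190045974568007

Result: 44567640326363195900190045974568007
Multiplications needed: 7 (7 lines after 7^1)

7^41 = 44567640326363195900190045974568007. Using exponentiation by squaring, this requires 7 multiplications. The key idea: if the exponent is even, square the half-power; if odd, multiply by the base once.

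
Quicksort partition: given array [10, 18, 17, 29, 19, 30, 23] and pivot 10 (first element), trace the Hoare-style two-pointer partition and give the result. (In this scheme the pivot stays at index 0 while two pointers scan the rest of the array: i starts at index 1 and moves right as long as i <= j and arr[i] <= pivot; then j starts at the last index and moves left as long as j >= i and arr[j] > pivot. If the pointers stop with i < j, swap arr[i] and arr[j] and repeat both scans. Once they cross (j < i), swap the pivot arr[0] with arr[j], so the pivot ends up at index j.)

Hoare-style two-pointer partition with pivot = 10:

Initial array: [10, 18, 17, 29, 19, 30, 23]

Pointers start at i = 1, j = 6.
i ends at 1, j ends at 0: the pointers have crossed (j < i), so scanning stops.

j = 0, so swapping arr[0] with arr[j] leaves the pivot at position 0: [10, 18, 17, 29, 19, 30, 23]
Pivot position: 0

After partitioning with pivot 10, the array becomes [10, 18, 17, 29, 19, 30, 23]. The pivot is placed at index 0. All elements to the left of the pivot are <= 10, and all elements to the right are > 10.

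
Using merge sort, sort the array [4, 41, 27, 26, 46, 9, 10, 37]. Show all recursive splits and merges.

Merge sort trace:

Split: [4, 41, 27, 26, 46, 9, 10, 37] -> [4, 41, 27, 26] and [46, 9, 10, 37]
  Split: [4, 41, 27, 26] -> [4, 41] and [27, 26]
    Split: [4, 41] -> [4] and [41]
    Merge: [4] + [41] -> [4, 41]
    Split: [27, 26] -> [27] and [26]
    Merge: [27] + [26] -> [26, 27]
  Merge: [4, 41] + [26, 27] -> [4, 26, 27, 41]
  Split: [46, 9, 10, 37] -> [46, 9] and [10, 37]
    Split: [46, 9] -> [46] and [9]
    Merge: [46] + [9] -> [9, 46]
    Split: [10, 37] -> [10] and [37]
    Merge: [10] + [37] -> [10, 37]
  Merge: [9, 46] + [10, 37] -> [9, 10, 37, 46]
Merge: [4, 26, 27, 41] + [9, 10, 37, 46] -> [4, 9, 10, 26, 27, 37, 41, 46]

Final sorted array: [4, 9, 10, 26, 27, 37, 41, 46]

The merge sort proceeds by recursively splitting the array and merging sorted halves.
After all merges, the sorted array is [4, 9, 10, 26, 27, 37, 41, 46].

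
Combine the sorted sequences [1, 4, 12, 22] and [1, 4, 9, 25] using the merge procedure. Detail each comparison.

Merging process:

Compare 1 vs 1: take 1 from left. Merged: [1]
Compare 4 vs 1: take 1 from right. Merged: [1, 1]
Compare 4 vs 4: take 4 from left. Merged: [1, 1, 4]
Compare 12 vs 4: take 4 from right. Merged: [1, 1, 4, 4]
Compare 12 vs 9: take 9 from right. Merged: [1, 1, 4, 4, 9]
Compare 12 vs 25: take 12 from left. Merged: [1, 1, 4, 4, 9, 12]
Compare 22 vs 25: take 22 from left. Merged: [1, 1, 4, 4, 9, 12, 22]
Append remaining from right: [25]. Merged: [1, 1, 4, 4, 9, 12, 22, 25]

Final merged array: [1, 1, 4, 4, 9, 12, 22, 25]
Total comparisons: 7

The merged array is [1, 1, 4, 4, 9, 12, 22, 25], requiring 7 comparisons. The merge step runs in O(n) time where n is the total number of elements.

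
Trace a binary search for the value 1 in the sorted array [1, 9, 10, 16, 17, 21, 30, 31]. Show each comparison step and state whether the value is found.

Binary search for 1 in [1, 9, 10, 16, 17, 21, 30, 31]:

lo=0, hi=7, mid=3, arr[mid]=16 -> 16 > 1, search left half
lo=0, hi=2, mid=1, arr[mid]=9 -> 9 > 1, search left half
lo=0, hi=0, mid=0, arr[mid]=1 -> Found target at index 0!

Binary search finds 1 at index 0 after 3 comparisons. The search repeatedly halves the search space by comparing with the middle element.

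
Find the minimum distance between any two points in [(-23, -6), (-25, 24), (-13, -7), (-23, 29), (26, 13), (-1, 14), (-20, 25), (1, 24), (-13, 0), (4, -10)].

Computing all pairwise distances among 10 points:

d((-23, -6), (-25, 24)) = 30.0666
d((-23, -6), (-13, -7)) = 10.0499
d((-23, -6), (-23, 29)) = 35.0
d((-23, -6), (26, 13)) = 52.5547
d((-23, -6), (-1, 14)) = 29.7321
d((-23, -6), (-20, 25)) = 31.1448
d((-23, -6), (1, 24)) = 38.4187
d((-23, -6), (-13, 0)) = 11.6619
d((-23, -6), (4, -10)) = 27.2947
d((-25, 24), (-13, -7)) = 33.2415
d((-25, 24), (-23, 29)) = 5.3852
d((-25, 24), (26, 13)) = 52.1728
d((-25, 24), (-1, 14)) = 26.0
d((-25, 24), (-20, 25)) = 5.099
d((-25, 24), (1, 24)) = 26.0
d((-25, 24), (-13, 0)) = 26.8328
d((-25, 24), (4, -10)) = 44.6878
d((-13, -7), (-23, 29)) = 37.3631
d((-13, -7), (26, 13)) = 43.8292
d((-13, -7), (-1, 14)) = 24.1868
d((-13, -7), (-20, 25)) = 32.7567
d((-13, -7), (1, 24)) = 34.0147
d((-13, -7), (-13, 0)) = 7.0
d((-13, -7), (4, -10)) = 17.2627
d((-23, 29), (26, 13)) = 51.5461
d((-23, 29), (-1, 14)) = 26.6271
d((-23, 29), (-20, 25)) = 5.0 <-- minimum
d((-23, 29), (1, 24)) = 24.5153
d((-23, 29), (-13, 0)) = 30.6757
d((-23, 29), (4, -10)) = 47.4342
d((26, 13), (-1, 14)) = 27.0185
d((26, 13), (-20, 25)) = 47.5395
d((26, 13), (1, 24)) = 27.313
d((26, 13), (-13, 0)) = 41.1096
d((26, 13), (4, -10)) = 31.8277
d((-1, 14), (-20, 25)) = 21.9545
d((-1, 14), (1, 24)) = 10.198
d((-1, 14), (-13, 0)) = 18.4391
d((-1, 14), (4, -10)) = 24.5153
d((-20, 25), (1, 24)) = 21.0238
d((-20, 25), (-13, 0)) = 25.9615
d((-20, 25), (4, -10)) = 42.4382
d((1, 24), (-13, 0)) = 27.7849
d((1, 24), (4, -10)) = 34.1321
d((-13, 0), (4, -10)) = 19.7231

Closest pair: (-23, 29) and (-20, 25) with distance 5.0

The closest pair is (-23, 29) and (-20, 25) with Euclidean distance 5.0. For 10 points, brute-force pairwise comparison is shown above. For large n, the divide-and-conquer algorithm (sort by x, recurse on halves, check the dividing strip) achieves O(n log n).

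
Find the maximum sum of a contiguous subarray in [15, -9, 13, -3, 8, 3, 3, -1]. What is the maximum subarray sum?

Using Kadane's algorithm on [15, -9, 13, -3, 8, 3, 3, -1]:

Scanning through the array:
Position 1 (value -9): max_ending_here = 6, max_so_far = 15
Position 2 (value 13): max_ending_here = 19, max_so_far = 19
Position 3 (value -3): max_ending_here = 16, max_so_far = 19
Position 4 (value 8): max_ending_here = 24, max_so_far = 24
Position 5 (value 3): max_ending_here = 27, max_so_far = 27
Position 6 (value 3): max_ending_here = 30, max_so_far = 30
Position 7 (value -1): max_ending_here = 29, max_so_far = 30

Maximum subarray: [15, -9, 13, -3, 8, 3, 3]
Maximum sum: 30

The maximum subarray is [15, -9, 13, -3, 8, 3, 3] with sum 30. This subarray runs from index 0 to index 6.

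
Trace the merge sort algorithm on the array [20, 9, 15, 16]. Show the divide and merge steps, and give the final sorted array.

Merge sort trace:

Split: [20, 9, 15, 16] -> [20, 9] and [15, 16]
  Split: [20, 9] -> [20] and [9]
  Merge: [20] + [9] -> [9, 20]
  Split: [15, 16] -> [15] and [16]
  Merge: [15] + [16] -> [15, 16]
Merge: [9, 20] + [15, 16] -> [9, 15, 16, 20]

Final sorted array: [9, 15, 16, 20]

The merge sort proceeds by recursively splitting the array and merging sorted halves.
After all merges, the sorted array is [9, 15, 16, 20].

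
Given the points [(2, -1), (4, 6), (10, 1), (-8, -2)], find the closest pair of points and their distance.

Computing all pairwise distances among 4 points:

d((2, -1), (4, 6)) = 7.2801 <-- minimum
d((2, -1), (10, 1)) = 8.2462
d((2, -1), (-8, -2)) = 10.0499
d((4, 6), (10, 1)) = 7.8102
d((4, 6), (-8, -2)) = 14.4222
d((10, 1), (-8, -2)) = 18.2483

Closest pair: (2, -1) and (4, 6) with distance 7.2801

The closest pair is (2, -1) and (4, 6) with Euclidean distance 7.2801. For 4 points, brute-force pairwise comparison is shown above. For large n, the divide-and-conquer algorithm (sort by x, recurse on halves, check the dividing strip) achieves O(n log n).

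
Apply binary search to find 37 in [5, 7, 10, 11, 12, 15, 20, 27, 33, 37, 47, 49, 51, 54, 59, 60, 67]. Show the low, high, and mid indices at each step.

Binary search for 37 in [5, 7, 10, 11, 12, 15, 20, 27, 33, 37, 47, 49, 51, 54, 59, 60, 67]:

lo=0, hi=16, mid=8, arr[mid]=33 -> 33 < 37, search right half
lo=9, hi=16, mid=12, arr[mid]=51 -> 51 > 37, search left half
lo=9, hi=11, mid=10, arr[mid]=47 -> 47 > 37, search left half
lo=9, hi=9, mid=9, arr[mid]=37 -> Found target at index 9!

Binary search finds 37 at index 9 after 4 comparisons. The search repeatedly halves the search space by comparing with the middle element.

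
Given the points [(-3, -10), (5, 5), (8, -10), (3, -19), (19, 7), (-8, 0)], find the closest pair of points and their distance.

Computing all pairwise distances among 6 points:

d((-3, -10), (5, 5)) = 17.0
d((-3, -10), (8, -10)) = 11.0
d((-3, -10), (3, -19)) = 10.8167
d((-3, -10), (19, 7)) = 27.8029
d((-3, -10), (-8, 0)) = 11.1803
d((5, 5), (8, -10)) = 15.2971
d((5, 5), (3, -19)) = 24.0832
d((5, 5), (19, 7)) = 14.1421
d((5, 5), (-8, 0)) = 13.9284
d((8, -10), (3, -19)) = 10.2956 <-- minimum
d((8, -10), (19, 7)) = 20.2485
d((8, -10), (-8, 0)) = 18.868
d((3, -19), (19, 7)) = 30.5287
d((3, -19), (-8, 0)) = 21.9545
d((19, 7), (-8, 0)) = 27.8927

Closest pair: (8, -10) and (3, -19) with distance 10.2956

The closest pair is (8, -10) and (3, -19) with Euclidean distance 10.2956. For 6 points, brute-force pairwise comparison is shown above. For large n, the divide-and-conquer algorithm (sort by x, recurse on halves, check the dividing strip) achieves O(n log n).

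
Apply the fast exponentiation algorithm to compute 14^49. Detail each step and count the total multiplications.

Computing 14^49 by squaring (build up from 14^1; each line after the first costs one multiplication):

14^1 = 14
14^2 = (14^1)^2 = 14^2 = 196
14^3 = 14 * 14^2 = 14 * 196 = 2744
14^6 = (14^3)^2 = 2744^2 = 7529536
14^12 = (14^6)^2 = 7529536^2 = 56693912375296
14^24 = (14^12)^2 = 56693912375296^2 = 3214199700417740936751087616
14^48 = (14^24)^2 = 3214199700417740936751087616^2 = 10331079714165495587340637070279506584015829758908563456
14^49 = 14 * 14^48 = 14 * 10331079714165495587340637070279506584015829758908563456 = 144635115998316938222768918983913092176221616624719888384

Result: 144635115998316938222768918983913092176221616624719888384
Multiplications needed: 7 (7 lines after 14^1)

14^49 = 144635115998316938222768918983913092176221616624719888384. Using exponentiation by squaring, this requires 7 multiplications. The key idea: if the exponent is even, square the half-power; if odd, multiply by the base once.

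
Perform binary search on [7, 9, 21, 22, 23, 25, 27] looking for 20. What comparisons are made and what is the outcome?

Binary search for 20 in [7, 9, 21, 22, 23, 25, 27]:

lo=0, hi=6, mid=3, arr[mid]=22 -> 22 > 20, search left half
lo=0, hi=2, mid=1, arr[mid]=9 -> 9 < 20, search right half
lo=2, hi=2, mid=2, arr[mid]=21 -> 21 > 20, search left half
lo=2 > hi=1, target 20 not found

Binary search determines that 20 is not in the array after 3 comparisons. The search space was exhausted without finding the target.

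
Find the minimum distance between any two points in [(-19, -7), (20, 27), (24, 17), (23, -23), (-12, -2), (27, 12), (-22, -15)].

Computing all pairwise distances among 7 points:

d((-19, -7), (20, 27)) = 51.7397
d((-19, -7), (24, 17)) = 49.2443
d((-19, -7), (23, -23)) = 44.9444
d((-19, -7), (-12, -2)) = 8.6023
d((-19, -7), (27, 12)) = 49.7695
d((-19, -7), (-22, -15)) = 8.544
d((20, 27), (24, 17)) = 10.7703
d((20, 27), (23, -23)) = 50.0899
d((20, 27), (-12, -2)) = 43.1856
d((20, 27), (27, 12)) = 16.5529
d((20, 27), (-22, -15)) = 59.397
d((24, 17), (23, -23)) = 40.0125
d((24, 17), (-12, -2)) = 40.7063
d((24, 17), (27, 12)) = 5.831 <-- minimum
d((24, 17), (-22, -15)) = 56.0357
d((23, -23), (-12, -2)) = 40.8167
d((23, -23), (27, 12)) = 35.2278
d((23, -23), (-22, -15)) = 45.7056
d((-12, -2), (27, 12)) = 41.4367
d((-12, -2), (-22, -15)) = 16.4012
d((27, 12), (-22, -15)) = 55.9464

Closest pair: (24, 17) and (27, 12) with distance 5.831

The closest pair is (24, 17) and (27, 12) with Euclidean distance 5.831. For 7 points, brute-force pairwise comparison is shown above. For large n, the divide-and-conquer algorithm (sort by x, recurse on halves, check the dividing strip) achieves O(n log n).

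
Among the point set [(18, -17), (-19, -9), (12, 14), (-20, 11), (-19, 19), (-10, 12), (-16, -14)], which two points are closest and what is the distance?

Computing all pairwise distances among 7 points:

d((18, -17), (-19, -9)) = 37.855
d((18, -17), (12, 14)) = 31.5753
d((18, -17), (-20, 11)) = 47.2017
d((18, -17), (-19, 19)) = 51.6236
d((18, -17), (-10, 12)) = 40.3113
d((18, -17), (-16, -14)) = 34.1321
d((-19, -9), (12, 14)) = 38.6005
d((-19, -9), (-20, 11)) = 20.025
d((-19, -9), (-19, 19)) = 28.0
d((-19, -9), (-10, 12)) = 22.8473
d((-19, -9), (-16, -14)) = 5.831 <-- minimum
d((12, 14), (-20, 11)) = 32.1403
d((12, 14), (-19, 19)) = 31.4006
d((12, 14), (-10, 12)) = 22.0907
d((12, 14), (-16, -14)) = 39.598
d((-20, 11), (-19, 19)) = 8.0623
d((-20, 11), (-10, 12)) = 10.0499
d((-20, 11), (-16, -14)) = 25.318
d((-19, 19), (-10, 12)) = 11.4018
d((-19, 19), (-16, -14)) = 33.1361
d((-10, 12), (-16, -14)) = 26.6833

Closest pair: (-19, -9) and (-16, -14) with distance 5.831

The closest pair is (-19, -9) and (-16, -14) with Euclidean distance 5.831. For 7 points, brute-force pairwise comparison is shown above. For large n, the divide-and-conquer algorithm (sort by x, recurse on halves, check the dividing strip) achieves O(n log n).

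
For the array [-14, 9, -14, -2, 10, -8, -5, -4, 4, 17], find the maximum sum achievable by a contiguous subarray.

Using Kadane's algorithm on [-14, 9, -14, -2, 10, -8, -5, -4, 4, 17]:

Scanning through the array:
Position 1 (value 9): max_ending_here = 9, max_so_far = 9
Position 2 (value -14): max_ending_here = -5, max_so_far = 9
Position 3 (value -2): max_ending_here = -2, max_so_far = 9
Position 4 (value 10): max_ending_here = 10, max_so_far = 10
Position 5 (value -8): max_ending_here = 2, max_so_far = 10
Position 6 (value -5): max_ending_here = -3, max_so_far = 10
Position 7 (value -4): max_ending_here = -4, max_so_far = 10
Position 8 (value 4): max_ending_here = 4, max_so_far = 10
Position 9 (value 17): max_ending_here = 21, max_so_far = 21

Maximum subarray: [4, 17]
Maximum sum: 21

The maximum subarray is [4, 17] with sum 21. This subarray runs from index 8 to index 9.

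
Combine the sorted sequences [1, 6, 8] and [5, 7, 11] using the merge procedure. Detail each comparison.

Merging process:

Compare 1 vs 5: take 1 from left. Merged: [1]
Compare 6 vs 5: take 5 from right. Merged: [1, 5]
Compare 6 vs 7: take 6 from left. Merged: [1, 5, 6]
Compare 8 vs 7: take 7 from right. Merged: [1, 5, 6, 7]
Compare 8 vs 11: take 8 from left. Merged: [1, 5, 6, 7, 8]
Append remaining from right: [11]. Merged: [1, 5, 6, 7, 8, 11]

Final merged array: [1, 5, 6, 7, 8, 11]
Total comparisons: 5

The merged array is [1, 5, 6, 7, 8, 11], requiring 5 comparisons. The merge step runs in O(n) time where n is the total number of elements.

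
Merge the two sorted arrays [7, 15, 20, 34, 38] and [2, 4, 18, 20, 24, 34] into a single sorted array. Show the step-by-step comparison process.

Merging process:

Compare 7 vs 2: take 2 from right. Merged: [2]
Compare 7 vs 4: take 4 from right. Merged: [2, 4]
Compare 7 vs 18: take 7 from left. Merged: [2, 4, 7]
Compare 15 vs 18: take 15 from left. Merged: [2, 4, 7, 15]
Compare 20 vs 18: take 18 from right. Merged: [2, 4, 7, 15, 18]
Compare 20 vs 20: take 20 from left. Merged: [2, 4, 7, 15, 18, 20]
Compare 34 vs 20: take 20 from right. Merged: [2, 4, 7, 15, 18, 20, 20]
Compare 34 vs 24: take 24 from right. Merged: [2, 4, 7, 15, 18, 20, 20, 24]
Compare 34 vs 34: take 34 from left. Merged: [2, 4, 7, 15, 18, 20, 20, 24, 34]
Compare 38 vs 34: take 34 from right. Merged: [2, 4, 7, 15, 18, 20, 20, 24, 34, 34]
Append remaining from left: [38]. Merged: [2, 4, 7, 15, 18, 20, 20, 24, 34, 34, 38]

Final merged array: [2, 4, 7, 15, 18, 20, 20, 24, 34, 34, 38]
Total comparisons: 10

The merged array is [2, 4, 7, 15, 18, 20, 20, 24, 34, 34, 38], requiring 10 comparisons. The merge step runs in O(n) time where n is the total number of elements.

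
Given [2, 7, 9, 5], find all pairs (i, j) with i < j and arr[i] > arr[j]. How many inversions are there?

Finding inversions in [2, 7, 9, 5]:

(1, 3): arr[1]=7 > arr[3]=5
(2, 3): arr[2]=9 > arr[3]=5

Total inversions: 2

The array has 2 inversion(s): (1,3), (2,3). Each pair (i,j) satisfies i < j and arr[i] > arr[j].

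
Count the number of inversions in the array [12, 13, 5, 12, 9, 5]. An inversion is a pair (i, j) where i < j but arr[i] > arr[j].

Finding inversions in [12, 13, 5, 12, 9, 5]:

(0, 2): arr[0]=12 > arr[2]=5
(0, 4): arr[0]=12 > arr[4]=9
(0, 5): arr[0]=12 > arr[5]=5
(1, 2): arr[1]=13 > arr[2]=5
(1, 3): arr[1]=13 > arr[3]=12
(1, 4): arr[1]=13 > arr[4]=9
(1, 5): arr[1]=13 > arr[5]=5
(3, 4): arr[3]=12 > arr[4]=9
(3, 5): arr[3]=12 > arr[5]=5
(4, 5): arr[4]=9 > arr[5]=5

Total inversions: 10

The array has 10 inversion(s): (0,2), (0,4), (0,5), (1,2), (1,3), (1,4), (1,5), (3,4), (3,5), (4,5). Each pair (i,j) satisfies i < j and arr[i] > arr[j].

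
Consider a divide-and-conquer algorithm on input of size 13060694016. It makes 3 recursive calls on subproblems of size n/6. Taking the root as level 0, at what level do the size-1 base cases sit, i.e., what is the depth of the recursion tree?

For divide and conquer with division factor 6:

Problem sizes at each level:
Level 0: 13060694016
Level 1: 2176782336
Level 2: 362797056
Level 3: 60466176
Level 4: 10077696
Level 5: 1679616
Level 6: 279936
Level 7: 46656
Level 8: 7776
Level 9: 1296
Level 10: 216
Level 11: 36
Level 12: 6
Level 13: 1

The root is level 0 and the size-1 base case is level 13 (the tree spans levels 0 through 13, i.e. 14 levels counting the root), so the depth is the number of divisions: log_6(13060694016) = 13

The recursion tree depth is log_6(13060694016) = 13. At each level, the problem size is divided by 6, so it takes 13 divisions to reduce to a base case of size 1. The algorithm makes 3 recursive calls at each level.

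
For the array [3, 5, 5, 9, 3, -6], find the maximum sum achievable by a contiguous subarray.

Using Kadane's algorithm on [3, 5, 5, 9, 3, -6]:

Scanning through the array:
Position 1 (value 5): max_ending_here = 8, max_so_far = 8
Position 2 (value 5): max_ending_here = 13, max_so_far = 13
Position 3 (value 9): max_ending_here = 22, max_so_far = 22
Position 4 (value 3): max_ending_here = 25, max_so_far = 25
Position 5 (value -6): max_ending_here = 19, max_so_far = 25

Maximum subarray: [3, 5, 5, 9, 3]
Maximum sum: 25

The maximum subarray is [3, 5, 5, 9, 3] with sum 25. This subarray runs from index 0 to index 4.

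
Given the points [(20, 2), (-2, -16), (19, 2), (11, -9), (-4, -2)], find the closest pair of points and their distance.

Computing all pairwise distances among 5 points:

d((20, 2), (-2, -16)) = 28.4253
d((20, 2), (19, 2)) = 1.0 <-- minimum
d((20, 2), (11, -9)) = 14.2127
d((20, 2), (-4, -2)) = 24.3311
d((-2, -16), (19, 2)) = 27.6586
d((-2, -16), (11, -9)) = 14.7648
d((-2, -16), (-4, -2)) = 14.1421
d((19, 2), (11, -9)) = 13.6015
d((19, 2), (-4, -2)) = 23.3452
d((11, -9), (-4, -2)) = 16.5529

Closest pair: (20, 2) and (19, 2) with distance 1.0

The closest pair is (20, 2) and (19, 2) with Euclidean distance 1.0. For 5 points, brute-force pairwise comparison is shown above. For large n, the divide-and-conquer algorithm (sort by x, recurse on halves, check the dividing strip) achieves O(n log n).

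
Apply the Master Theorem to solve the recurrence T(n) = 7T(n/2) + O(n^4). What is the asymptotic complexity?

Master Theorem for T(n) = 7T(n/2) + O(n^4):

a = 7, b = 2, c = 4
log_b(a) = log_2(7) = 2.8074

Case 3: c = 4 > log_2(7) = 2.8074
T(n) = O(n^4) = O(n^4)

For T(n) = 7T(n/2) + O(n^4): log_2(7) = 2.8074. This is Case 3 of the Master Theorem (c > log_b(a), work dominated by root), giving O(n^4).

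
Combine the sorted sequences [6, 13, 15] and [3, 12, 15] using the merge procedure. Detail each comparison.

Merging process:

Compare 6 vs 3: take 3 from right. Merged: [3]
Compare 6 vs 12: take 6 from left. Merged: [3, 6]
Compare 13 vs 12: take 12 from right. Merged: [3, 6, 12]
Compare 13 vs 15: take 13 from left. Merged: [3, 6, 12, 13]
Compare 15 vs 15: take 15 from left. Merged: [3, 6, 12, 13, 15]
Append remaining from right: [15]. Merged: [3, 6, 12, 13, 15, 15]

Final merged array: [3, 6, 12, 13, 15, 15]
Total comparisons: 5

The merged array is [3, 6, 12, 13, 15, 15], requiring 5 comparisons. The merge step runs in O(n) time where n is the total number of elements.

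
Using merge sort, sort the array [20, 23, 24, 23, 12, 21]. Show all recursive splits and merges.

Merge sort trace:

Split: [20, 23, 24, 23, 12, 21] -> [20, 23, 24] and [23, 12, 21]
  Split: [20, 23, 24] -> [20] and [23, 24]
    Split: [23, 24] -> [23] and [24]
    Merge: [23] + [24] -> [23, 24]
  Merge: [20] + [23, 24] -> [20, 23, 24]
  Split: [23, 12, 21] -> [23] and [12, 21]
    Split: [12, 21] -> [12] and [21]
    Merge: [12] + [21] -> [12, 21]
  Merge: [23] + [12, 21] -> [12, 21, 23]
Merge: [20, 23, 24] + [12, 21, 23] -> [12, 20, 21, 23, 23, 24]

Final sorted array: [12, 20, 21, 23, 23, 24]

The merge sort proceeds by recursively splitting the array and merging sorted halves.
After all merges, the sorted array is [12, 20, 21, 23, 23, 24].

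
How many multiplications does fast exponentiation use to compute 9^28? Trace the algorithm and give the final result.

Computing 9^28 by squaring (build up from 9^1; each line after the first costs one multiplication):

9^1 = 9
9^2 = (9^1)^2 = 9^2 = 81
9^3 = 9 * 9^2 = 9 * 81 = 729
9^6 = (9^3)^2 = 729^2 = 531441
9^7 = 9 * 9^6 = 9 * 531441 = 4782969
9^14 = (9^7)^2 = 4782969^2 = 22876792454961
9^28 = (9^14)^2 = 22876792454961^2 = 523347633027360537213511521

Result: 523347633027360537213511521
Multiplications needed: 6 (6 lines after 9^1)

9^28 = 523347633027360537213511521. Using exponentiation by squaring, this requires 6 multiplications. The key idea: if the exponent is even, square the half-power; if odd, multiply by the base once.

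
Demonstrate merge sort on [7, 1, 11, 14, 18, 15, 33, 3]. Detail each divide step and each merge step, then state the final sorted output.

Merge sort trace:

Split: [7, 1, 11, 14, 18, 15, 33, 3] -> [7, 1, 11, 14] and [18, 15, 33, 3]
  Split: [7, 1, 11, 14] -> [7, 1] and [11, 14]
    Split: [7, 1] -> [7] and [1]
    Merge: [7] + [1] -> [1, 7]
    Split: [11, 14] -> [11] and [14]
    Merge: [11] + [14] -> [11, 14]
  Merge: [1, 7] + [11, 14] -> [1, 7, 11, 14]
  Split: [18, 15, 33, 3] -> [18, 15] and [33, 3]
    Split: [18, 15] -> [18] and [15]
    Merge: [18] + [15] -> [15, 18]
    Split: [33, 3] -> [33] and [3]
    Merge: [33] + [3] -> [3, 33]
  Merge: [15, 18] + [3, 33] -> [3, 15, 18, 33]
Merge: [1, 7, 11, 14] + [3, 15, 18, 33] -> [1, 3, 7, 11, 14, 15, 18, 33]

Final sorted array: [1, 3, 7, 11, 14, 15, 18, 33]

The merge sort proceeds by recursively splitting the array and merging sorted halves.
After all merges, the sorted array is [1, 3, 7, 11, 14, 15, 18, 33].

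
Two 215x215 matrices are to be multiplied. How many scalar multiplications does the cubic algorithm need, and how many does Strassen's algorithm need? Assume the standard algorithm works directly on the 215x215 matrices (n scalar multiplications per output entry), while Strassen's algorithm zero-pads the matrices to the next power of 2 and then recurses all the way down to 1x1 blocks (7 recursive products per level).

Matrix multiplication for 215x215 matrices:

Strassen's algorithm requires power-of-2 dimensions. Pad 215x215 to 256x256 (next power of 2).

Standard algorithm: 215^3 = 9938375 multiplications
Strassen's algorithm: 7^(log2(256)) = 7^8 = 5764801 multiplications
Savings: 9938375 - 5764801 = 4173574 multiplications

Standard: 9938375 multiplications (215^3). Strassen: 5764801 multiplications (7^8, after padding to 256x256). Strassen reduces 8 recursive multiplications to 7 at each level.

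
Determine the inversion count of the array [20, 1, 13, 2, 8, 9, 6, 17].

Finding inversions in [20, 1, 13, 2, 8, 9, 6, 17]:

(0, 1): arr[0]=20 > arr[1]=1
(0, 2): arr[0]=20 > arr[2]=13
(0, 3): arr[0]=20 > arr[3]=2
(0, 4): arr[0]=20 > arr[4]=8
(0, 5): arr[0]=20 > arr[5]=9
(0, 6): arr[0]=20 > arr[6]=6
(0, 7): arr[0]=20 > arr[7]=17
(2, 3): arr[2]=13 > arr[3]=2
(2, 4): arr[2]=13 > arr[4]=8
(2, 5): arr[2]=13 > arr[5]=9
(2, 6): arr[2]=13 > arr[6]=6
(4, 6): arr[4]=8 > arr[6]=6
(5, 6): arr[5]=9 > arr[6]=6

Total inversions: 13

The array has 13 inversion(s): (0,1), (0,2), (0,3), (0,4), (0,5), (0,6), (0,7), (2,3), (2,4), (2,5), (2,6), (4,6), (5,6). Each pair (i,j) satisfies i < j and arr[i] > arr[j].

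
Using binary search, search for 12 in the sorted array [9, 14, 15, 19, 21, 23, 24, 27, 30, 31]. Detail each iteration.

Binary search for 12 in [9, 14, 15, 19, 21, 23, 24, 27, 30, 31]:

lo=0, hi=9, mid=4, arr[mid]=21 -> 21 > 12, search left half
lo=0, hi=3, mid=1, arr[mid]=14 -> 14 > 12, search left half
lo=0, hi=0, mid=0, arr[mid]=9 -> 9 < 12, search right half
lo=1 > hi=0, target 12 not found

Binary search determines that 12 is not in the array after 3 comparisons. The search space was exhausted without finding the target.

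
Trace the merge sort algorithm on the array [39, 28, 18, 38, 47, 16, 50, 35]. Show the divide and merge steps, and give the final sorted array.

Merge sort trace:

Split: [39, 28, 18, 38, 47, 16, 50, 35] -> [39, 28, 18, 38] and [47, 16, 50, 35]
  Split: [39, 28, 18, 38] -> [39, 28] and [18, 38]
    Split: [39, 28] -> [39] and [28]
    Merge: [39] + [28] -> [28, 39]
    Split: [18, 38] -> [18] and [38]
    Merge: [18] + [38] -> [18, 38]
  Merge: [28, 39] + [18, 38] -> [18, 28, 38, 39]
  Split: [47, 16, 50, 35] -> [47, 16] and [50, 35]
    Split: [47, 16] -> [47] and [16]
    Merge: [47] + [16] -> [16, 47]
    Split: [50, 35] -> [50] and [35]
    Merge: [50] + [35] -> [35, 50]
  Merge: [16, 47] + [35, 50] -> [16, 35, 47, 50]
Merge: [18, 28, 38, 39] + [16, 35, 47, 50] -> [16, 18, 28, 35, 38, 39, 47, 50]

Final sorted array: [16, 18, 28, 35, 38, 39, 47, 50]

The merge sort proceeds by recursively splitting the array and merging sorted halves.
After all merges, the sorted array is [16, 18, 28, 35, 38, 39, 47, 50].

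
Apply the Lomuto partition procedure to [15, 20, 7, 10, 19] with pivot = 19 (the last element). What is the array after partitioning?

Lomuto partition with pivot = 19:

Initial array: [15, 20, 7, 10, 19]

arr[0]=15 <= 19: swap with position 0, array becomes [15, 20, 7, 10, 19]
arr[1]=20 > 19: no swap
arr[2]=7 <= 19: swap with position 1, array becomes [15, 7, 20, 10, 19]
arr[3]=10 <= 19: swap with position 2, array becomes [15, 7, 10, 20, 19]

Place pivot at position 3: [15, 7, 10, 19, 20]
Pivot position: 3

After partitioning with pivot 19, the array becomes [15, 7, 10, 19, 20]. The pivot is placed at index 3. All elements to the left of the pivot are <= 19, and all elements to the right are > 19.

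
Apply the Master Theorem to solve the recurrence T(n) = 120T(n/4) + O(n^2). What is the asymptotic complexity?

Master Theorem for T(n) = 120T(n/4) + O(n^2):

a = 120, b = 4, c = 2
log_b(a) = log_4(120) = 3.4534

Case 1: c = 2 < log_4(120) = 3.4534
T(n) = O(n^(log_4 120))

For T(n) = 120T(n/4) + O(n^2): log_4(120) = 3.4534. This is Case 1 of the Master Theorem (c < log_b(a), work dominated by leaves), giving O(n^(log_4 120)).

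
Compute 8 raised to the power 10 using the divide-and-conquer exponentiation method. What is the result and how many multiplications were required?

Computing 8^10 by squaring (build up from 8^1; each line after the first costs one multiplication):

8^1 = 8
8^2 = (8^1)^2 = 8^2 = 64
8^4 = (8^2)^2 = 64^2 = 4096
8^5 = 8 * 8^4 = 8 * 4096 = 32768
8^10 = (8^5)^2 = 32768^2 = 1073741824

Result: 1073741824
Multiplications needed: 4 (4 lines after 8^1)

8^10 = 1073741824. Using exponentiation by squaring, this requires 4 multiplications. The key idea: if the exponent is even, square the half-power; if odd, multiply by the base once.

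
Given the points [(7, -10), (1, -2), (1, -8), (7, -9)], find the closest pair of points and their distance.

Computing all pairwise distances among 4 points:

d((7, -10), (1, -2)) = 10.0
d((7, -10), (1, -8)) = 6.3246
d((7, -10), (7, -9)) = 1.0 <-- minimum
d((1, -2), (1, -8)) = 6.0
d((1, -2), (7, -9)) = 9.2195
d((1, -8), (7, -9)) = 6.0828

Closest pair: (7, -10) and (7, -9) with distance 1.0

The closest pair is (7, -10) and (7, -9) with Euclidean distance 1.0. For 4 points, brute-force pairwise comparison is shown above. For large n, the divide-and-conquer algorithm (sort by x, recurse on halves, check the dividing strip) achieves O(n log n).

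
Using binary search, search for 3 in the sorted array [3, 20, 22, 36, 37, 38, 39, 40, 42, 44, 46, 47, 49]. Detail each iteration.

Binary search for 3 in [3, 20, 22, 36, 37, 38, 39, 40, 42, 44, 46, 47, 49]:

lo=0, hi=12, mid=6, arr[mid]=39 -> 39 > 3, search left half
lo=0, hi=5, mid=2, arr[mid]=22 -> 22 > 3, search left half
lo=0, hi=1, mid=0, arr[mid]=3 -> Found target at index 0!

Binary search finds 3 at index 0 after 3 comparisons. The search repeatedly halves the search space by comparing with the middle element.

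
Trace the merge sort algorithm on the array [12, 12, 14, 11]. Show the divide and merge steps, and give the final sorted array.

Merge sort trace:

Split: [12, 12, 14, 11] -> [12, 12] and [14, 11]
  Split: [12, 12] -> [12] and [12]
  Merge: [12] + [12] -> [12, 12]
  Split: [14, 11] -> [14] and [11]
  Merge: [14] + [11] -> [11, 14]
Merge: [12, 12] + [11, 14] -> [11, 12, 12, 14]

Final sorted array: [11, 12, 12, 14]

The merge sort proceeds by recursively splitting the array and merging sorted halves.
After all merges, the sorted array is [11, 12, 12, 14].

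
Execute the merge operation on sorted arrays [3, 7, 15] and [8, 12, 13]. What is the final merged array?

Merging process:

Compare 3 vs 8: take 3 from left. Merged: [3]
Compare 7 vs 8: take 7 from left. Merged: [3, 7]
Compare 15 vs 8: take 8 from right. Merged: [3, 7, 8]
Compare 15 vs 12: take 12 from right. Merged: [3, 7, 8, 12]
Compare 15 vs 13: take 13 from right. Merged: [3, 7, 8, 12, 13]
Append remaining from left: [15]. Merged: [3, 7, 8, 12, 13, 15]

Final merged array: [3, 7, 8, 12, 13, 15]
Total comparisons: 5

The merged array is [3, 7, 8, 12, 13, 15], requiring 5 comparisons. The merge step runs in O(n) time where n is the total number of elements.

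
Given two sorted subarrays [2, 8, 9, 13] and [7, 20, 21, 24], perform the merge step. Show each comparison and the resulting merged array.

Merging process:

Compare 2 vs 7: take 2 from left. Merged: [2]
Compare 8 vs 7: take 7 from right. Merged: [2, 7]
Compare 8 vs 20: take 8 from left. Merged: [2, 7, 8]
Compare 9 vs 20: take 9 from left. Merged: [2, 7, 8, 9]
Compare 13 vs 20: take 13 from left. Merged: [2, 7, 8, 9, 13]
Append remaining from right: [20, 21, 24]. Merged: [2, 7, 8, 9, 13, 20, 21, 24]

Final merged array: [2, 7, 8, 9, 13, 20, 21, 24]
Total comparisons: 5

The merged array is [2, 7, 8, 9, 13, 20, 21, 24], requiring 5 comparisons. The merge step runs in O(n) time where n is the total number of elements.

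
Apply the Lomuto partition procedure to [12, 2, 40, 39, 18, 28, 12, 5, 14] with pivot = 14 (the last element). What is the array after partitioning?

Lomuto partition with pivot = 14:

Initial array: [12, 2, 40, 39, 18, 28, 12, 5, 14]

arr[0]=12 <= 14: swap with position 0, array becomes [12, 2, 40, 39, 18, 28, 12, 5, 14]
arr[1]=2 <= 14: swap with position 1, array becomes [12, 2, 40, 39, 18, 28, 12, 5, 14]
arr[2]=40 > 14: no swap
arr[3]=39 > 14: no swap
arr[4]=18 > 14: no swap
arr[5]=28 > 14: no swap
arr[6]=12 <= 14: swap with position 2, array becomes [12, 2, 12, 39, 18, 28, 40, 5, 14]
arr[7]=5 <= 14: swap with position 3, array becomes [12, 2, 12, 5, 18, 28, 40, 39, 14]

Place pivot at position 4: [12, 2, 12, 5, 14, 28, 40, 39, 18]
Pivot position: 4

After partitioning with pivot 14, the array becomes [12, 2, 12, 5, 14, 28, 40, 39, 18]. The pivot is placed at index 4. All elements to the left of the pivot are <= 14, and all elements to the right are > 14.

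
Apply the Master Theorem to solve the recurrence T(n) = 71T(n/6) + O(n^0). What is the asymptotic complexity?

Master Theorem for T(n) = 71T(n/6) + O(n^0):

a = 71, b = 6, c = 0
log_b(a) = log_6(71) = 2.3790

Case 1: c = 0 < log_6(71) = 2.3790
T(n) = O(n^(log_6 71))

For T(n) = 71T(n/6) + O(n^0): log_6(71) = 2.3790. This is Case 1 of the Master Theorem (c < log_b(a), work dominated by leaves), giving O(n^(log_6 71)).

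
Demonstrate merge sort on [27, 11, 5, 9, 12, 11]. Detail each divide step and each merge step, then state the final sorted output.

Merge sort trace:

Split: [27, 11, 5, 9, 12, 11] -> [27, 11, 5] and [9, 12, 11]
  Split: [27, 11, 5] -> [27] and [11, 5]
    Split: [11, 5] -> [11] and [5]
    Merge: [11] + [5] -> [5, 11]
  Merge: [27] + [5, 11] -> [5, 11, 27]
  Split: [9, 12, 11] -> [9] and [12, 11]
    Split: [12, 11] -> [12] and [11]
    Merge: [12] + [11] -> [11, 12]
  Merge: [9] + [11, 12] -> [9, 11, 12]
Merge: [5, 11, 27] + [9, 11, 12] -> [5, 9, 11, 11, 12, 27]

Final sorted array: [5, 9, 11, 11, 12, 27]

The merge sort proceeds by recursively splitting the array and merging sorted halves.
After all merges, the sorted array is [5, 9, 11, 11, 12, 27].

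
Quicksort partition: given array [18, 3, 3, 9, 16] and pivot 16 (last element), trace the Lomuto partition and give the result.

Lomuto partition with pivot = 16:

Initial array: [18, 3, 3, 9, 16]

arr[0]=18 > 16: no swap
arr[1]=3 <= 16: swap with position 0, array becomes [3, 18, 3, 9, 16]
arr[2]=3 <= 16: swap with position 1, array becomes [3, 3, 18, 9, 16]
arr[3]=9 <= 16: swap with position 2, array becomes [3, 3, 9, 18, 16]

Place pivot at position 3: [3, 3, 9, 16, 18]
Pivot position: 3

After partitioning with pivot 16, the array becomes [3, 3, 9, 16, 18]. The pivot is placed at index 3. All elements to the left of the pivot are <= 16, and all elements to the right are > 16.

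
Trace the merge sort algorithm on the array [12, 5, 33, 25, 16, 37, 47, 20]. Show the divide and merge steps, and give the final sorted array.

Merge sort trace:

Split: [12, 5, 33, 25, 16, 37, 47, 20] -> [12, 5, 33, 25] and [16, 37, 47, 20]
  Split: [12, 5, 33, 25] -> [12, 5] and [33, 25]
    Split: [12, 5] -> [12] and [5]
    Merge: [12] + [5] -> [5, 12]
    Split: [33, 25] -> [33] and [25]
    Merge: [33] + [25] -> [25, 33]
  Merge: [5, 12] + [25, 33] -> [5, 12, 25, 33]
  Split: [16, 37, 47, 20] -> [16, 37] and [47, 20]
    Split: [16, 37] -> [16] and [37]
    Merge: [16] + [37] -> [16, 37]
    Split: [47, 20] -> [47] and [20]
    Merge: [47] + [20] -> [20, 47]
  Merge: [16, 37] + [20, 47] -> [16, 20, 37, 47]
Merge: [5, 12, 25, 33] + [16, 20, 37, 47] -> [5, 12, 16, 20, 25, 33, 37, 47]

Final sorted array: [5, 12, 16, 20, 25, 33, 37, 47]

The merge sort proceeds by recursively splitting the array and merging sorted halves.
After all merges, the sorted array is [5, 12, 16, 20, 25, 33, 37, 47].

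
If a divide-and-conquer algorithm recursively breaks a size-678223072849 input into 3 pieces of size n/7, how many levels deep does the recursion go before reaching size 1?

For divide and conquer with division factor 7:

Problem sizes at each level:
Level 0: 678223072849
Level 1: 96889010407
Level 2: 13841287201
Level 3: 1977326743
Level 4: 282475249
Level 5: 40353607
Level 6: 5764801
Level 7: 823543
Level 8: 117649
Level 9: 16807
Level 10: 2401
Level 11: 343
Level 12: 49
Level 13: 7
Level 14: 1

The root is level 0 and the size-1 base case is level 14 (the tree spans levels 0 through 14, i.e. 15 levels counting the root), so the depth is the number of divisions: log_7(678223072849) = 14

The recursion tree depth is log_7(678223072849) = 14. At each level, the problem size is divided by 7, so it takes 14 divisions to reduce to a base case of size 1. The algorithm makes 3 recursive calls at each level.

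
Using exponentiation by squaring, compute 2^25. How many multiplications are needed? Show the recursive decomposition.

Computing 2^25 by squaring (build up from 2^1; each line after the first costs one multiplication):

2^1 = 2
2^2 = (2^1)^2 = 2^2 = 4
2^3 = 2 * 2^2 = 2 * 4 = 8
2^6 = (2^3)^2 = 8^2 = 64
2^12 = (2^6)^2 = 64^2 = 4096
2^24 = (2^12)^2 = 4096^2 = 16777216
2^25 = 2 * 2^24 = 2 * 16777216 = 33554432

Result: 33554432
Multiplications needed: 6 (6 lines after 2^1)

2^25 = 33554432. Using exponentiation by squaring, this requires 6 multiplications. The key idea: if the exponent is even, square the half-power; if odd, multiply by the base once.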